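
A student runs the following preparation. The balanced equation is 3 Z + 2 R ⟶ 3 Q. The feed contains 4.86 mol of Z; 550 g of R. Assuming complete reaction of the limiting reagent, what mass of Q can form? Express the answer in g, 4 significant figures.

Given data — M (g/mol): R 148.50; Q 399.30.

n(Z) = 4.860 mol
n(R) = 550.0 / 148.50 = 3.704 mol
n/ν for Z = 4.860/3 = 1.620
n/ν for R = 3.704/2 = 1.852
Smallest n/ν is Z → limiting reagent.
n(Q) = (3/3) × 4.860 = 4.860 mol
mass = 4.860 × 399.30 = 1941 g

1941 g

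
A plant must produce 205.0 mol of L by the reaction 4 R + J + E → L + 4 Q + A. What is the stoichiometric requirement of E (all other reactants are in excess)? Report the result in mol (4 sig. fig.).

n(L) = 205.0 mol
n(E) = (1/1) × 205.0 = 205.0 mol

205.0 mol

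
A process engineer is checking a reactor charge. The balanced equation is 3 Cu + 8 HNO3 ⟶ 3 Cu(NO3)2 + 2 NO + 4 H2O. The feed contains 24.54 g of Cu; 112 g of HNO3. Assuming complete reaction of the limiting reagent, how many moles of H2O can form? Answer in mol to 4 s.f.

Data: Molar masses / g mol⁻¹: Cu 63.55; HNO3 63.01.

0.5149 mol

n(Cu) = 24.54 / 63.55 = 0.3862 mol
n(HNO3) = 112.0 / 63.01 = 1.777 mol
n/ν for Cu = 0.3862/3 = 0.1287
n/ν for HNO3 = 1.777/8 = 0.2221
Smallest n/ν is Cu → limiting reagent.
n(H2O) = (4/3) × 0.3862 = 0.5149 mol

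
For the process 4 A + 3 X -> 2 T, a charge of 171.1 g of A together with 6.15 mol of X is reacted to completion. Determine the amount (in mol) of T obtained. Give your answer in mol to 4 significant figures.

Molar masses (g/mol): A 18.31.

4.100 mol

n(A) = 171.1 / 18.31 = 9.345 mol
n(X) = 6.150 mol
n/ν for A = 9.345/4 = 2.336
n/ν for X = 6.150/3 = 2.050
Smallest n/ν is X → limiting reagent.
n(T) = (2/3) × 6.150 = 4.100 mol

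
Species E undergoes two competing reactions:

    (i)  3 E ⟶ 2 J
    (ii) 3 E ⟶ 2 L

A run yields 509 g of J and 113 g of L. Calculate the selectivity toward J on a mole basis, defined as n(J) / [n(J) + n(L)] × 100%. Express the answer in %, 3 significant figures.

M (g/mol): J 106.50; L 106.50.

81.8 %

n(J) = 509 / 106.50 = 4.779 mol
n(L) = 113 / 106.50 = 1.061 mol
selectivity = 4.779/(4.779+1.061) × 100 = 81.83 %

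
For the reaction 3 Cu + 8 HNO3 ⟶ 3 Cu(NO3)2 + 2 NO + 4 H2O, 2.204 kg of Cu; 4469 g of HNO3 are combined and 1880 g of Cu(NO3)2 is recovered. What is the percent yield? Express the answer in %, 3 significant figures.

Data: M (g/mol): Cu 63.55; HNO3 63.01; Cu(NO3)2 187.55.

n(Cu) = 2.204×1000 / 63.55 = 34.68 mol
n(HNO3) = 4469 / 63.01 = 70.93 mol
n/ν for Cu = 34.68/3 = 11.56
n/ν for HNO3 = 70.93/8 = 8.866
Smallest n/ν is HNO3 → limiting reagent.
theoretical n(Cu(NO3)2) = (3/8) × 70.93 = 26.60 mol → 4989 g
% yield = 1880 / 4989 × 100 = 37.68 %

37.7 %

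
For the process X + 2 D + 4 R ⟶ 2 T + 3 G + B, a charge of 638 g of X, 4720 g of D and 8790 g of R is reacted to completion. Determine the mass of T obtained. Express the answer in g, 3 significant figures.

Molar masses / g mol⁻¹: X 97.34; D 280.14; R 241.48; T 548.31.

n(X) = 638.0 / 97.34 = 6.554 mol
n(D) = 4720 / 280.14 = 16.85 mol
n(R) = 8790 / 241.48 = 36.40 mol
n/ν → X: 6.554, D: 8.425, R: 9.100; X is limiting.
n(T) = (2/1) × 6.554 = 13.11 mol
mass = 13.11 × 548.31 = 7188 g

7190 g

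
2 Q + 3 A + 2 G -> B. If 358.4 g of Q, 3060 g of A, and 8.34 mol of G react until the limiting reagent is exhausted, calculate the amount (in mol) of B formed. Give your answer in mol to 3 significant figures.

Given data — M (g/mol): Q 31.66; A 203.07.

n(Q) = 358.4 / 31.66 = 11.32 mol
n(A) = 3060 / 203.07 = 15.07 mol
n(G) = 8.340 mol
n/ν for Q = 11.32/2 = 5.660
n/ν for A = 15.07/3 = 5.023
n/ν for G = 8.340/2 = 4.170
Smallest n/ν is G → limiting reagent.
n(B) = (1/2) × 8.340 = 4.170 mol

4.17 mol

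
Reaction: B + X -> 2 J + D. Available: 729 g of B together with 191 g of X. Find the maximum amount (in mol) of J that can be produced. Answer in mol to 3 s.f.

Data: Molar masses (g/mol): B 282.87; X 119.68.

3.19 mol

n(B) = 729.0 / 282.87 = 2.577 mol
n(X) = 191.0 / 119.68 = 1.596 mol
n/ν → B: 2.577, X: 1.596; X is limiting.
n(J) = (2/1) × 1.596 = 3.192 mol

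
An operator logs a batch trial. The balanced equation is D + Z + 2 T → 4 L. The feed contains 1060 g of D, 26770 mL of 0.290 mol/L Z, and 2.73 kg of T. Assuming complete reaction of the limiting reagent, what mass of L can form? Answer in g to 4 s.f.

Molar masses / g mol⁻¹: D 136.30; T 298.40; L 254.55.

4658 g

n(D) = 1060 / 136.30 = 7.777 mol
n(Z) = 0.290 × 26770/1000 = 7.763 mol
n(T) = 2.730×1000 / 298.40 = 9.149 mol
n/ν for D = 7.777/1 = 7.777
n/ν for Z = 7.763/1 = 7.763
n/ν for T = 9.149/2 = 4.575
Smallest n/ν is T → limiting reagent.
n(L) = (4/2) × 9.149 = 18.30 mol
mass = 18.30 × 254.55 = 4658 g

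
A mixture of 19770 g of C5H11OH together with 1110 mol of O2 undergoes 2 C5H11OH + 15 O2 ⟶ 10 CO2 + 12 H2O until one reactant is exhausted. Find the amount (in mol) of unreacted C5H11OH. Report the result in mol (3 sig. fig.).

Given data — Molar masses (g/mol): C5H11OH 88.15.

76.3 mol

n(C5H11OH) = 19770 / 88.15 = 224.3 mol
n(O2) = 1110 mol
n/ν → C5H11OH: 112.2, O2: 74.00; O2 is limiting.
C5H11OH consumed = (2/15) × 1110 = 148.0 mol
C5H11OH remaining = 224.3 − 148.0 = 76.30 mol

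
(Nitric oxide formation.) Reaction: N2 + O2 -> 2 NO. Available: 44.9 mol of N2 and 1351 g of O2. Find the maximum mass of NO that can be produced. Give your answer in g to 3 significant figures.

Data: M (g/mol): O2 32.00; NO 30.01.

2530 g

n(N2) = 44.90 mol
n(O2) = 1351 / 32.00 = 42.22 mol
n/ν → N2: 44.90, O2: 42.22; O2 is limiting.
n(NO) = (2/1) × 42.22 = 84.44 mol
mass = 84.44 × 30.01 = 2534 g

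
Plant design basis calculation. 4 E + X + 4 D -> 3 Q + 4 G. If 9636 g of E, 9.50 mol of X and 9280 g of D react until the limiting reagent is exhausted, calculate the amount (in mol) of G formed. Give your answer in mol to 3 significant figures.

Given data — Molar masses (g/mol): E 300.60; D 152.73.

32.1 mol

n(E) = 9636 / 300.60 = 32.06 mol
n(X) = 9.500 mol
n(D) = 9280 / 152.73 = 60.76 mol
n/ν for E = 32.06/4 = 8.015
n/ν for X = 9.500/1 = 9.500
n/ν for D = 60.76/4 = 15.19
Smallest n/ν is E → limiting reagent.
n(G) = (4/4) × 32.06 = 32.06 mol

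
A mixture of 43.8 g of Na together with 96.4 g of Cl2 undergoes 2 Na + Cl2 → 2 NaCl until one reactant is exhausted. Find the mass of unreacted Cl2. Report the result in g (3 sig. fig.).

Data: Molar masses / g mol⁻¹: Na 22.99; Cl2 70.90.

28.9 g

n(Na) = 43.80 / 22.99 = 1.905 mol
n(Cl2) = 96.40 / 70.90 = 1.360 mol
n/ν for Na = 1.905/2 = 0.9525
n/ν for Cl2 = 1.360/1 = 1.360
Smallest n/ν is Na → limiting reagent.
Cl2 consumed = (1/2) × 1.905 = 0.9525 mol
Cl2 remaining = 1.360 − 0.9525 = 0.4075 mol
mass = 0.4075 × 70.90 = 28.89 g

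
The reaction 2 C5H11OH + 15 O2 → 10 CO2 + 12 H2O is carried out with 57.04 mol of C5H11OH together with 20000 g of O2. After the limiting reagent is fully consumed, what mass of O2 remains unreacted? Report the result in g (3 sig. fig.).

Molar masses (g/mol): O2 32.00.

n(C5H11OH) = 57.04 mol
n(O2) = 20000 / 32.00 = 625.0 mol
n/ν for C5H11OH = 57.04/2 = 28.52
n/ν for O2 = 625.0/15 = 41.67
Smallest n/ν is C5H11OH → limiting reagent.
O2 consumed = (15/2) × 57.04 = 427.8 mol
O2 remaining = 625.0 − 427.8 = 197.2 mol
mass = 197.2 × 32.00 = 6310 g

6310 g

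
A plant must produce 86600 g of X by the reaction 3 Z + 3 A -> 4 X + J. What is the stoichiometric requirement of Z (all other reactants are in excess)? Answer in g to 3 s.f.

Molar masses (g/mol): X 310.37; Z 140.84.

29500 g

n(X) = 86600 / 310.37 = 279.0 mol
n(Z) = (3/4) × 279.0 = 209.3 mol
mass = 209.3 × 140.84 = 29480 g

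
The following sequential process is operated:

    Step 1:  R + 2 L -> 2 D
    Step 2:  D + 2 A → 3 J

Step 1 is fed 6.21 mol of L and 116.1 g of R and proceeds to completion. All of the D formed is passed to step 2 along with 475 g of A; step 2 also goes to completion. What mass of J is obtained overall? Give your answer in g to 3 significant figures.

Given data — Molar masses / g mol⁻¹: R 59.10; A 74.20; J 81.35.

Step 1:
n(L) = 6.210 mol
n(R) = 116.1 / 59.10 = 1.964 mol
n/ν → L: 3.105, R: 1.964; R is limiting.
n(D) produced = (2/1) × 1.964 = 3.928 mol
Step 2:
n(D) available = 3.928 mol
n(A) = 475.0 / 74.20 = 6.402 mol
n/ν → D: 3.928, A: 3.201; A is limiting.
n(J) = (3/2) × 6.402 = 9.603 mol
mass = 9.603 × 81.35 = 781.2 g

781 g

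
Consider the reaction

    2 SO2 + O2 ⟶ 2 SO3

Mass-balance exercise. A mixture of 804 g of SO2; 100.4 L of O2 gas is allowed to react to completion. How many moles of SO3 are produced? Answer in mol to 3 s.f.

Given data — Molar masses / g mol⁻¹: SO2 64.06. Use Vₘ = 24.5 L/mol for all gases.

8.20 mol

n(SO2) = 804.0 / 64.06 = 12.55 mol
n(O2) = 100.4 / 24.5 = 4.098 mol
n/ν for SO2 = 12.55/2 = 6.275
n/ν for O2 = 4.098/1 = 4.098
Smallest n/ν is O2 → limiting reagent.
n(SO3) = (2/1) × 4.098 = 8.196 mol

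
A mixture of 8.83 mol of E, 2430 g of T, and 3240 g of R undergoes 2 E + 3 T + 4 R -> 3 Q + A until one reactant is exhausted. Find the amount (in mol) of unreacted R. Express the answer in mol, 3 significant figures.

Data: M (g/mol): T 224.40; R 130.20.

10.4 mol

n(E) = 8.830 mol
n(T) = 2430 / 224.40 = 10.83 mol
n(R) = 3240 / 130.20 = 24.88 mol
n/ν for E = 8.830/2 = 4.415
n/ν for T = 10.83/3 = 3.610
n/ν for R = 24.88/4 = 6.220
Smallest n/ν is T → limiting reagent.
R consumed = (4/3) × 10.83 = 14.44 mol
R remaining = 24.88 − 14.44 = 10.44 mol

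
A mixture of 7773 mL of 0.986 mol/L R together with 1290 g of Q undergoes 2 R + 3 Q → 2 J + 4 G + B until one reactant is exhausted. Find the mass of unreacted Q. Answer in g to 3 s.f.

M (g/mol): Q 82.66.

n(R) = 0.986 × 7773/1000 = 7.664 mol
n(Q) = 1290 / 82.66 = 15.61 mol
n/ν for R = 7.664/2 = 3.832
n/ν for Q = 15.61/3 = 5.203
Smallest n/ν is R → limiting reagent.
Q consumed = (3/2) × 7.664 = 11.50 mol
Q remaining = 15.61 − 11.50 = 4.110 mol
mass = 4.110 × 82.66 = 339.7 g

340 g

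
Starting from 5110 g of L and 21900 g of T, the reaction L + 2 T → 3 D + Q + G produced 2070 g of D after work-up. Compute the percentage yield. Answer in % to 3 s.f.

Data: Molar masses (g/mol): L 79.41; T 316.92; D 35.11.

n(L) = 5110 / 79.41 = 64.35 mol
n(T) = 21900 / 316.92 = 69.10 mol
n/ν for L = 64.35/1 = 64.35
n/ν for T = 69.10/2 = 34.55
Smallest n/ν is T → limiting reagent.
theoretical n(D) = (3/2) × 69.10 = 103.7 mol → 3641 g
% yield = 2070 / 3641 × 100 = 56.85 %

56.9 %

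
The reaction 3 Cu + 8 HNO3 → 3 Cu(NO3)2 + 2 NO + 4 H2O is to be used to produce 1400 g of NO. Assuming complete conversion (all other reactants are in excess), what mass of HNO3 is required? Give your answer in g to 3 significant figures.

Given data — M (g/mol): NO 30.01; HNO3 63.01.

n(NO) = 1400 / 30.01 = 46.65 mol
n(HNO3) = (8/2) × 46.65 = 186.6 mol
mass = 186.6 × 63.01 = 11760 g

11800 g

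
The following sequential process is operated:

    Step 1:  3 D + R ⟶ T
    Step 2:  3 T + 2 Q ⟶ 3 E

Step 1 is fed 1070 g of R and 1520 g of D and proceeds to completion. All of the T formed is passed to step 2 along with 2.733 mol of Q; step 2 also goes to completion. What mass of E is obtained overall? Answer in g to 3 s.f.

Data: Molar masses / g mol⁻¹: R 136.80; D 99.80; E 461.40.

1890 g

Step 1:
n(R) = 1070 / 136.80 = 7.822 mol
n(D) = 1520 / 99.80 = 15.23 mol
n/ν → R: 7.822, D: 5.077; D is limiting.
n(T) produced = (1/3) × 15.23 = 5.077 mol
Step 2:
n(T) available = 5.077 mol
n(Q) = 2.733 mol
n/ν → T: 1.692, Q: 1.367; Q is limiting.
n(E) = (3/2) × 2.733 = 4.100 mol
mass = 4.100 × 461.40 = 1892 g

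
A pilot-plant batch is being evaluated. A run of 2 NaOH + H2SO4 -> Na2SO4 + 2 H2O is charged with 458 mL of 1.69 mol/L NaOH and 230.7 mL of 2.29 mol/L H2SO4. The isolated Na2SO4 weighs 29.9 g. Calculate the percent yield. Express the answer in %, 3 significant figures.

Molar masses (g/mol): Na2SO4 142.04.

n(NaOH) = 1.69 × 458.0/1000 = 0.7740 mol
n(H2SO4) = 2.29 × 230.7/1000 = 0.5283 mol
n/ν for NaOH = 0.7740/2 = 0.3870
n/ν for H2SO4 = 0.5283/1 = 0.5283
Smallest n/ν is NaOH → limiting reagent.
theoretical n(Na2SO4) = (1/2) × 0.7740 = 0.3870 mol → 54.97 g
% yield = 29.9 / 54.97 × 100 = 54.39 %

54.4 %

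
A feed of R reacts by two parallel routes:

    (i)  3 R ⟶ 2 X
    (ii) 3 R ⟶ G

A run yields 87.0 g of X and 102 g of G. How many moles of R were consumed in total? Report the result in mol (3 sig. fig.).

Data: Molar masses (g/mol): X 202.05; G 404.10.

n(X) = 87.0 / 202.05 = 0.4306 mol
n(G) = 102 / 404.10 = 0.2524 mol
n(R) via (i) = (3/2)×0.4306 = 0.6459 mol
n(R) via (ii) = (3/1)×0.2524 = 0.7572 mol
total n(R) = 0.6459 + 0.7572 = 1.403 mol

1.40 mol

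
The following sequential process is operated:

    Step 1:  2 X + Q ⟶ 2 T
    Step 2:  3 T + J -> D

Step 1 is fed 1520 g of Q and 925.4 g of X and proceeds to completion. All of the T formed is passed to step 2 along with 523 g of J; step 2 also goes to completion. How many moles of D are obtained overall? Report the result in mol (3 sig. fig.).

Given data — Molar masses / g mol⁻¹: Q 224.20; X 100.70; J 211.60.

Step 1:
n(Q) = 1520 / 224.20 = 6.780 mol
n(X) = 925.4 / 100.70 = 9.190 mol
n/ν for Q = 6.780/1 = 6.780
n/ν for X = 9.190/2 = 4.595
Smallest n/ν is X → limiting reagent.
n(T) produced = (2/2) × 9.190 = 9.190 mol
Step 2:
n(T) available = 9.190 mol
n(J) = 523.0 / 211.60 = 2.472 mol
n/ν for T = 9.190/3 = 3.063
n/ν for J = 2.472/1 = 2.472
Smallest n/ν is J → limiting reagent.
n(D) = (1/1) × 2.472 = 2.472 mol

2.47 mol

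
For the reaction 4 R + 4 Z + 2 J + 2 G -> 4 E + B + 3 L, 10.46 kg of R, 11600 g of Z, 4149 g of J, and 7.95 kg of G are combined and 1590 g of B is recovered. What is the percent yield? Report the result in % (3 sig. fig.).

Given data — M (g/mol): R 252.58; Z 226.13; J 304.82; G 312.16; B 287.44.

n(R) = 10.46×1000 / 252.58 = 41.41 mol
n(Z) = 11600 / 226.13 = 51.30 mol
n(J) = 4149 / 304.82 = 13.61 mol
n(G) = 7.950×1000 / 312.16 = 25.47 mol
n/ν → R: 10.35, Z: 12.83, J: 6.805, G: 12.74; J is limiting.
theoretical n(B) = (1/2) × 13.61 = 6.805 mol → 1956 g
% yield = 1590 / 1956 × 100 = 81.29 %

81.3 %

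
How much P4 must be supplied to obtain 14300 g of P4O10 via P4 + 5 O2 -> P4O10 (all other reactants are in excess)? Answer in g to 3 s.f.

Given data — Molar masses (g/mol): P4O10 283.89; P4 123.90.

6240 g

n(P4O10) = 14300 / 283.89 = 50.37 mol
n(P4) = (1/1) × 50.37 = 50.37 mol
mass = 50.37 × 123.90 = 6241 g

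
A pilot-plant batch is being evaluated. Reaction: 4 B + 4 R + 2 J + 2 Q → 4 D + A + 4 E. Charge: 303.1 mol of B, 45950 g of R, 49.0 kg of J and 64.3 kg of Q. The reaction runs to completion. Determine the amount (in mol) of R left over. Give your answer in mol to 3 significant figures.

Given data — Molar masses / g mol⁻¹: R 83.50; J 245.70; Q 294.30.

247 mol

n(B) = 303.1 mol
n(R) = 45950 / 83.50 = 550.3 mol
n(J) = 49.00×1000 / 245.70 = 199.4 mol
n(Q) = 64.30×1000 / 294.30 = 218.5 mol
n/ν → B: 75.78, R: 137.6, J: 99.70, Q: 109.3; B is limiting.
R consumed = (4/4) × 303.1 = 303.1 mol
R remaining = 550.3 − 303.1 = 247.2 mol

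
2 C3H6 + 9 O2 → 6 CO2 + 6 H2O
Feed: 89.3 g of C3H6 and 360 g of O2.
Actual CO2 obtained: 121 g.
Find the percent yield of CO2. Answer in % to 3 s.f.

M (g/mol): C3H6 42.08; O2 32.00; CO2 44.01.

n(C3H6) = 89.30 / 42.08 = 2.122 mol
n(O2) = 360.0 / 32.00 = 11.25 mol
n/ν for C3H6 = 2.122/2 = 1.061
n/ν for O2 = 11.25/9 = 1.250
Smallest n/ν is C3H6 → limiting reagent.
theoretical n(CO2) = (6/2) × 2.122 = 6.366 mol → 280.2 g
% yield = 121 / 280.2 × 100 = 43.18 %

43.2 %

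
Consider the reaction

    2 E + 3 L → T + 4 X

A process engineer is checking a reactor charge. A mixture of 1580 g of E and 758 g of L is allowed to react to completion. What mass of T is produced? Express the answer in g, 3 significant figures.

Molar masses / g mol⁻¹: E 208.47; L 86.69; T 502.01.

n(E) = 1580 / 208.47 = 7.579 mol
n(L) = 758.0 / 86.69 = 8.744 mol
n/ν for E = 7.579/2 = 3.790
n/ν for L = 8.744/3 = 2.915
Smallest n/ν is L → limiting reagent.
n(T) = (1/3) × 8.744 = 2.915 mol
mass = 2.915 × 502.01 = 1463 g

1460 g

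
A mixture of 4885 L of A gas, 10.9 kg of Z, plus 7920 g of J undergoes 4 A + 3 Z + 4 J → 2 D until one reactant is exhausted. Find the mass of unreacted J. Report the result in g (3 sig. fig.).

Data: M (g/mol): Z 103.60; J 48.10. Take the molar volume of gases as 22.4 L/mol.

n(A) = 4885 / 22.4 = 218.1 mol
n(Z) = 10.90×1000 / 103.60 = 105.2 mol
n(J) = 7920 / 48.10 = 164.7 mol
n/ν for A = 218.1/4 = 54.53
n/ν for Z = 105.2/3 = 35.07
n/ν for J = 164.7/4 = 41.18
Smallest n/ν is Z → limiting reagent.
J consumed = (4/3) × 105.2 = 140.3 mol
J remaining = 164.7 − 140.3 = 24.40 mol
mass = 24.40 × 48.10 = 1174 g

1170 g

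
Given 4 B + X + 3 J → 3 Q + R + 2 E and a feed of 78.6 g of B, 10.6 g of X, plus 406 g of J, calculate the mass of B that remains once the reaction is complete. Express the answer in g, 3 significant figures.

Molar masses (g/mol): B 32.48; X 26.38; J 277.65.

26.4 g

n(B) = 78.60 / 32.48 = 2.420 mol
n(X) = 10.60 / 26.38 = 0.4018 mol
n(J) = 406.0 / 277.65 = 1.462 mol
n/ν → B: 0.6050, X: 0.4018, J: 0.4873; X is limiting.
B consumed = (4/1) × 0.4018 = 1.607 mol
B remaining = 2.420 − 1.607 = 0.8130 mol
mass = 0.8130 × 32.48 = 26.41 g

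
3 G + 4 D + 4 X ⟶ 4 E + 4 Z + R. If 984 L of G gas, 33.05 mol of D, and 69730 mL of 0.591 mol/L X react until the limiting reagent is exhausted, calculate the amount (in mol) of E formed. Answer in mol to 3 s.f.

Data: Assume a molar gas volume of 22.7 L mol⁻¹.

n(G) = 984.0 / 22.7 = 43.35 mol
n(D) = 33.05 mol
n(X) = 0.591 × 69730/1000 = 41.21 mol
n/ν for G = 43.35/3 = 14.45
n/ν for D = 33.05/4 = 8.263
n/ν for X = 41.21/4 = 10.30
Smallest n/ν is D → limiting reagent.
n(E) = (4/4) × 33.05 = 33.05 mol

33.1 mol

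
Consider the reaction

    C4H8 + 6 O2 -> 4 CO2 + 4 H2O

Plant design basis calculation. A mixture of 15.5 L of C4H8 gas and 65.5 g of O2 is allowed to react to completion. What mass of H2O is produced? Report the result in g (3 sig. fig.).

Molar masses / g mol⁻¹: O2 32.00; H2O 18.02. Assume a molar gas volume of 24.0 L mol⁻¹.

n(C4H8) = 15.50 / 24.0 = 0.6458 mol
n(O2) = 65.50 / 32.00 = 2.047 mol
n/ν for C4H8 = 0.6458/1 = 0.6458
n/ν for O2 = 2.047/6 = 0.3412
Smallest n/ν is O2 → limiting reagent.
n(H2O) = (4/6) × 2.047 = 1.365 mol
mass = 1.365 × 18.02 = 24.60 g

24.6 g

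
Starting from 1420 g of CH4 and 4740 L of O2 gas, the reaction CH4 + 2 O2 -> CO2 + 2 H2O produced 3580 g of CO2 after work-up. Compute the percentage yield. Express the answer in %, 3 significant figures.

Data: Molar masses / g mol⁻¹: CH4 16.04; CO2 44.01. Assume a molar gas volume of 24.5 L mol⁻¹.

91.9 %

n(CH4) = 1420 / 16.04 = 88.53 mol
n(O2) = 4740 / 24.5 = 193.5 mol
n/ν → CH4: 88.53, O2: 96.75; CH4 is limiting.
theoretical n(CO2) = (1/1) × 88.53 = 88.53 mol → 3896 g
% yield = 3580 / 3896 × 100 = 91.89 %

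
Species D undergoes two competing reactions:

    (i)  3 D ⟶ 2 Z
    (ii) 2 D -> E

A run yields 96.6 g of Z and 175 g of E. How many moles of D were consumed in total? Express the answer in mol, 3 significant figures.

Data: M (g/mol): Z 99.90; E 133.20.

4.08 mol

n(Z) = 96.6 / 99.90 = 0.9670 mol
n(E) = 175 / 133.20 = 1.314 mol
n(D) via (i) = (3/2)×0.9670 = 1.451 mol
n(D) via (ii) = (2/1)×1.314 = 2.628 mol
total n(D) = 1.451 + 2.628 = 4.079 mol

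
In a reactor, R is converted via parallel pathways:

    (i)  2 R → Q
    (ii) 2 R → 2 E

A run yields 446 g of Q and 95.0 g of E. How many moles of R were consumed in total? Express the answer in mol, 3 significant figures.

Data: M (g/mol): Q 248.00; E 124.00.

n(Q) = 446 / 248.00 = 1.798 mol
n(E) = 95.0 / 124.00 = 0.7661 mol
n(R) via (i) = (2/1)×1.798 = 3.596 mol
n(R) via (ii) = (2/2)×0.7661 = 0.7661 mol
total n(R) = 3.596 + 0.7661 = 4.362 mol

4.36 mol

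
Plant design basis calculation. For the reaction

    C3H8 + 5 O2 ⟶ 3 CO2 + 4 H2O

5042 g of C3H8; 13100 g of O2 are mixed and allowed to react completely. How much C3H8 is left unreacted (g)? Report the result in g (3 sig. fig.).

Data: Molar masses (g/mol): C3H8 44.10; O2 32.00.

n(C3H8) = 5042 / 44.10 = 114.3 mol
n(O2) = 13100 / 32.00 = 409.4 mol
n/ν for C3H8 = 114.3/1 = 114.3
n/ν for O2 = 409.4/5 = 81.88
Smallest n/ν is O2 → limiting reagent.
C3H8 consumed = (1/5) × 409.4 = 81.88 mol
C3H8 remaining = 114.3 − 81.88 = 32.42 mol
mass = 32.42 × 44.10 = 1430 g

1430 g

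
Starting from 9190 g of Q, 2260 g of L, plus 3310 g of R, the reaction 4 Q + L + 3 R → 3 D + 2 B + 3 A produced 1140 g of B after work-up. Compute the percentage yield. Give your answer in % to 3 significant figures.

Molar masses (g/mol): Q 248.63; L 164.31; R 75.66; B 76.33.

n(Q) = 9190 / 248.63 = 36.96 mol
n(L) = 2260 / 164.31 = 13.75 mol
n(R) = 3310 / 75.66 = 43.75 mol
n/ν for Q = 36.96/4 = 9.240
n/ν for L = 13.75/1 = 13.75
n/ν for R = 43.75/3 = 14.58
Smallest n/ν is Q → limiting reagent.
theoretical n(B) = (2/4) × 36.96 = 18.48 mol → 1411 g
% yield = 1140 / 1411 × 100 = 80.79 %

80.8 %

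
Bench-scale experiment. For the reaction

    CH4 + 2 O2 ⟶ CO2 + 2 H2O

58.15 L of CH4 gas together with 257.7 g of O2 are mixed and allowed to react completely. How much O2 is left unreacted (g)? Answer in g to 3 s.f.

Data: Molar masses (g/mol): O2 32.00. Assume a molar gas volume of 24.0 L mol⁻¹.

n(CH4) = 58.15 / 24.0 = 2.423 mol
n(O2) = 257.7 / 32.00 = 8.053 mol
n/ν → CH4: 2.423, O2: 4.027; CH4 is limiting.
O2 consumed = (2/1) × 2.423 = 4.846 mol
O2 remaining = 8.053 − 4.846 = 3.207 mol
mass = 3.207 × 32.00 = 102.6 g

103 g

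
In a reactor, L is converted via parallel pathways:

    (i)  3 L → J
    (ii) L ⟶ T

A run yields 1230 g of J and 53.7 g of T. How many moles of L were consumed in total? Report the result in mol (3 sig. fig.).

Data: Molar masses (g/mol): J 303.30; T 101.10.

n(J) = 1230 / 303.30 = 4.055 mol
n(T) = 53.7 / 101.10 = 0.5312 mol
n(L) via (i) = (3/1)×4.055 = 12.17 mol
n(L) via (ii) = (1/1)×0.5312 = 0.5312 mol
total n(L) = 12.17 + 0.5312 = 12.70 mol

12.7 mol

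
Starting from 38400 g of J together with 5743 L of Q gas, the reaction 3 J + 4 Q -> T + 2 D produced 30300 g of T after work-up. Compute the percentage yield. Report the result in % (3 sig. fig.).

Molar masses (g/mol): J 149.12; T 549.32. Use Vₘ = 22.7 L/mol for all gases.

n(J) = 38400 / 149.12 = 257.5 mol
n(Q) = 5743 / 22.7 = 253.0 mol
n/ν → J: 85.83, Q: 63.25; Q is limiting.
theoretical n(T) = (1/4) × 253.0 = 63.25 mol → 34740 g
% yield = 30300 / 34740 × 100 = 87.22 %

87.2 %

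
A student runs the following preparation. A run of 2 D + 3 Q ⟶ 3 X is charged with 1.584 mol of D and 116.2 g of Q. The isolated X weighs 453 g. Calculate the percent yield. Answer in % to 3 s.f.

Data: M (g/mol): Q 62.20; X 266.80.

n(D) = 1.584 mol
n(Q) = 116.2 / 62.20 = 1.868 mol
n/ν for D = 1.584/2 = 0.7920
n/ν for Q = 1.868/3 = 0.6227
Smallest n/ν is Q → limiting reagent.
theoretical n(X) = (3/3) × 1.868 = 1.868 mol → 498.4 g
% yield = 453 / 498.4 × 100 = 90.89 %

90.9 %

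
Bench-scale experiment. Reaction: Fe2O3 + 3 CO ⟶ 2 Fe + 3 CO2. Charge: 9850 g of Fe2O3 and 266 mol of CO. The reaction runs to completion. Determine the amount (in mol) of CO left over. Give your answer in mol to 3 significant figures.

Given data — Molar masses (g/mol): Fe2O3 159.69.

n(Fe2O3) = 9850 / 159.69 = 61.68 mol
n(CO) = 266.0 mol
n/ν for Fe2O3 = 61.68/1 = 61.68
n/ν for CO = 266.0/3 = 88.67
Smallest n/ν is Fe2O3 → limiting reagent.
CO consumed = (3/1) × 61.68 = 185.0 mol
CO remaining = 266.0 − 185.0 = 81.00 mol

81.0 mol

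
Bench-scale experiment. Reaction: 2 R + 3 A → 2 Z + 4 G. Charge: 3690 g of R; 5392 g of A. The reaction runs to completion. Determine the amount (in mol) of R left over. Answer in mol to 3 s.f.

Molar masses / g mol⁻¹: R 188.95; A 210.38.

2.44 mol

n(R) = 3690 / 188.95 = 19.53 mol
n(A) = 5392 / 210.38 = 25.63 mol
n/ν → R: 9.765, A: 8.543; A is limiting.
R consumed = (2/3) × 25.63 = 17.09 mol
R remaining = 19.53 − 17.09 = 2.440 mol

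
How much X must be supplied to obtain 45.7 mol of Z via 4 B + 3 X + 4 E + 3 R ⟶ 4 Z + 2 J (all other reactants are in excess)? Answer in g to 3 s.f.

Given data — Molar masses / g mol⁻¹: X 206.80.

7090 g

n(Z) = 45.70 mol
n(X) = (3/4) × 45.70 = 34.28 mol
mass = 34.28 × 206.80 = 7089 g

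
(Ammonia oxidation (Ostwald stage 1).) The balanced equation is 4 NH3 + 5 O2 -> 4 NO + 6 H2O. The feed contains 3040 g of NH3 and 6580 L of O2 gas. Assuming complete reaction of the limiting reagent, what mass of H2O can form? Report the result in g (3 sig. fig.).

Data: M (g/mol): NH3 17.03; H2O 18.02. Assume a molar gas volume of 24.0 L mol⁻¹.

4830 g

n(NH3) = 3040 / 17.03 = 178.5 mol
n(O2) = 6580 / 24.0 = 274.2 mol
n/ν for NH3 = 178.5/4 = 44.63
n/ν for O2 = 274.2/5 = 54.84
Smallest n/ν is NH3 → limiting reagent.
n(H2O) = (6/4) × 178.5 = 267.8 mol
mass = 267.8 × 18.02 = 4826 g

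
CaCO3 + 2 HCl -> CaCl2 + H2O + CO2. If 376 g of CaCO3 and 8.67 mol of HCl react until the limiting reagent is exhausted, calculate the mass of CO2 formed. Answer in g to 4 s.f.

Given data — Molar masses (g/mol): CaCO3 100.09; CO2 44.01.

165.3 g

n(CaCO3) = 376.0 / 100.09 = 3.757 mol
n(HCl) = 8.670 mol
n/ν → CaCO3: 3.757, HCl: 4.335; CaCO3 is limiting.
n(CO2) = (1/1) × 3.757 = 3.757 mol
mass = 3.757 × 44.01 = 165.3 g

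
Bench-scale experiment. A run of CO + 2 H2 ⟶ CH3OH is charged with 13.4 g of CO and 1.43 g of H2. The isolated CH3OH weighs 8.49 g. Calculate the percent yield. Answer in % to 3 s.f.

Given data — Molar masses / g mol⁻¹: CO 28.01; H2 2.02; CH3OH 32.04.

74.9 %

n(CO) = 13.40 / 28.01 = 0.4784 mol
n(H2) = 1.430 / 2.02 = 0.7079 mol
n/ν for CO = 0.4784/1 = 0.4784
n/ν for H2 = 0.7079/2 = 0.3540
Smallest n/ν is H2 → limiting reagent.
theoretical n(CH3OH) = (1/2) × 0.7079 = 0.3540 mol → 11.34 g
% yield = 8.49 / 11.34 × 100 = 74.87 %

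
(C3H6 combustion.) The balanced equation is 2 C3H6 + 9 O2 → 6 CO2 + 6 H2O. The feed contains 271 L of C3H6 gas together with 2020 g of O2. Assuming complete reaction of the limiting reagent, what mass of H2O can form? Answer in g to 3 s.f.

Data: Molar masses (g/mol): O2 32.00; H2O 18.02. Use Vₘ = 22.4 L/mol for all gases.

654 g

n(C3H6) = 271.0 / 22.4 = 12.10 mol
n(O2) = 2020 / 32.00 = 63.13 mol
n/ν for C3H6 = 12.10/2 = 6.050
n/ν for O2 = 63.13/9 = 7.014
Smallest n/ν is C3H6 → limiting reagent.
n(H2O) = (6/2) × 12.10 = 36.30 mol
mass = 36.30 × 18.02 = 654.1 g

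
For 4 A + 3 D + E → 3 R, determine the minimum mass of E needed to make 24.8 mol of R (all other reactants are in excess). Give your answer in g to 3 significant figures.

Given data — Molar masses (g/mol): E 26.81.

n(R) = 24.80 mol
n(E) = (1/3) × 24.80 = 8.267 mol
mass = 8.267 × 26.81 = 221.6 g

222 g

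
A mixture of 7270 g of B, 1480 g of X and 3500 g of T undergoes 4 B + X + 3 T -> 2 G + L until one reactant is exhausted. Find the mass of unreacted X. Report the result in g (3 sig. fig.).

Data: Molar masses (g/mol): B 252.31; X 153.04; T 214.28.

n(B) = 7270 / 252.31 = 28.81 mol
n(X) = 1480 / 153.04 = 9.671 mol
n(T) = 3500 / 214.28 = 16.33 mol
n/ν for B = 28.81/4 = 7.203
n/ν for X = 9.671/1 = 9.671
n/ν for T = 16.33/3 = 5.443
Smallest n/ν is T → limiting reagent.
X consumed = (1/3) × 16.33 = 5.443 mol
X remaining = 9.671 − 5.443 = 4.228 mol
mass = 4.228 × 153.04 = 647.1 g

647 g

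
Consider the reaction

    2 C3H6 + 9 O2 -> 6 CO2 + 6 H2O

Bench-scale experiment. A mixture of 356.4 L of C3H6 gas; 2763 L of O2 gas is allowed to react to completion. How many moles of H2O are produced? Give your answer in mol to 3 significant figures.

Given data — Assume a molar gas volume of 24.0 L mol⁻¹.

44.6 mol

n(C3H6) = 356.4 / 24.0 = 14.85 mol
n(O2) = 2763 / 24.0 = 115.1 mol
n/ν → C3H6: 7.425, O2: 12.79; C3H6 is limiting.
n(H2O) = (6/2) × 14.85 = 44.55 mol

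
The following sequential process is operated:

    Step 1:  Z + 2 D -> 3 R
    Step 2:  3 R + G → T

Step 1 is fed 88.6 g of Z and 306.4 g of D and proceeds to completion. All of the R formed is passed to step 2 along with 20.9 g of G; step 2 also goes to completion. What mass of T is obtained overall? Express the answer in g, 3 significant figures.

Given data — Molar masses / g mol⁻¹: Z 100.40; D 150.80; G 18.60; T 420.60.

371 g

Step 1:
n(Z) = 88.60 / 100.40 = 0.8825 mol
n(D) = 306.4 / 150.80 = 2.032 mol
n/ν for Z = 0.8825/1 = 0.8825
n/ν for D = 2.032/2 = 1.016
Smallest n/ν is Z → limiting reagent.
n(R) produced = (3/1) × 0.8825 = 2.648 mol
Step 2:
n(R) available = 2.648 mol
n(G) = 20.90 / 18.60 = 1.124 mol
n/ν for R = 2.648/3 = 0.8827
n/ν for G = 1.124/1 = 1.124
Smallest n/ν is R → limiting reagent.
n(T) = (1/3) × 2.648 = 0.8827 mol
mass = 0.8827 × 420.60 = 371.3 g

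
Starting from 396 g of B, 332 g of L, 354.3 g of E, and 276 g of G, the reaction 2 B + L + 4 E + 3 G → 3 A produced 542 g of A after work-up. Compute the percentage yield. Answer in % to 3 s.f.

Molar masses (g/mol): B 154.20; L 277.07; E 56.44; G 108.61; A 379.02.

n(B) = 396.0 / 154.20 = 2.568 mol
n(L) = 332.0 / 277.07 = 1.198 mol
n(E) = 354.3 / 56.44 = 6.277 mol
n(G) = 276.0 / 108.61 = 2.541 mol
n/ν for B = 2.568/2 = 1.284
n/ν for L = 1.198/1 = 1.198
n/ν for E = 6.277/4 = 1.569
n/ν for G = 2.541/3 = 0.8470
Smallest n/ν is G → limiting reagent.
theoretical n(A) = (3/3) × 2.541 = 2.541 mol → 963.1 g
% yield = 542 / 963.1 × 100 = 56.28 %

56.3 %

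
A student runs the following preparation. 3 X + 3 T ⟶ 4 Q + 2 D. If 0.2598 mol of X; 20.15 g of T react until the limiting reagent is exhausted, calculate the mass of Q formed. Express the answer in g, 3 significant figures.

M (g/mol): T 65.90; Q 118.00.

n(X) = 0.2598 mol
n(T) = 20.15 / 65.90 = 0.3058 mol
n/ν → X: 0.08660, T: 0.1019; X is limiting.
n(Q) = (4/3) × 0.2598 = 0.3464 mol
mass = 0.3464 × 118.00 = 40.88 g

40.9 g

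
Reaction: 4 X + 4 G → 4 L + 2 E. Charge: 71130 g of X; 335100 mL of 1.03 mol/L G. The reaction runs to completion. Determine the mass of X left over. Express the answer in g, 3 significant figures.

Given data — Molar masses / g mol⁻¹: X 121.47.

n(X) = 71130 / 121.47 = 585.6 mol
n(G) = 1.03 × 335100/1000 = 345.2 mol
n/ν for X = 585.6/4 = 146.4
n/ν for G = 345.2/4 = 86.30
Smallest n/ν is G → limiting reagent.
X consumed = (4/4) × 345.2 = 345.2 mol
X remaining = 585.6 − 345.2 = 240.4 mol
mass = 240.4 × 121.47 = 29200 g

29200 g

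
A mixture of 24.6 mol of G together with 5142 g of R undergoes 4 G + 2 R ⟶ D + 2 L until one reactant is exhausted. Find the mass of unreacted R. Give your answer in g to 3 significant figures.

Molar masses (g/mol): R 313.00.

1290 g

n(G) = 24.60 mol
n(R) = 5142 / 313.00 = 16.43 mol
n/ν for G = 24.60/4 = 6.150
n/ν for R = 16.43/2 = 8.215
Smallest n/ν is G → limiting reagent.
R consumed = (2/4) × 24.60 = 12.30 mol
R remaining = 16.43 − 12.30 = 4.130 mol
mass = 4.130 × 313.00 = 1293 g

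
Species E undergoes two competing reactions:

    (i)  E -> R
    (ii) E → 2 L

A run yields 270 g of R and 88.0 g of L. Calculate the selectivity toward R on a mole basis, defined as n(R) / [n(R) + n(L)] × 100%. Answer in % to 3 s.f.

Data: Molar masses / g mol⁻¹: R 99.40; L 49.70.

n(R) = 270 / 99.40 = 2.716 mol
n(L) = 88.0 / 49.70 = 1.771 mol
selectivity = 2.716/(2.716+1.771) × 100 = 60.53 %

60.5 %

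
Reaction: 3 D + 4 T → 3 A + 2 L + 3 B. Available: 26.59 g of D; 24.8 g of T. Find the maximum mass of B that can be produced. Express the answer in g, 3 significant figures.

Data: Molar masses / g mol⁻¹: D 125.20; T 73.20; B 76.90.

16.3 g

n(D) = 26.59 / 125.20 = 0.2124 mol
n(T) = 24.80 / 73.20 = 0.3388 mol
n/ν → D: 0.07080, T: 0.08470; D is limiting.
n(B) = (3/3) × 0.2124 = 0.2124 mol
mass = 0.2124 × 76.90 = 16.33 g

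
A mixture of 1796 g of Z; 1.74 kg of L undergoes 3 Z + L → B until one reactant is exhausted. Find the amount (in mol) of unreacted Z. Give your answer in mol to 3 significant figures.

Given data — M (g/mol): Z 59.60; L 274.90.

11.1 mol

n(Z) = 1796 / 59.60 = 30.13 mol
n(L) = 1.740×1000 / 274.90 = 6.330 mol
n/ν → Z: 10.04, L: 6.330; L is limiting.
Z consumed = (3/1) × 6.330 = 18.99 mol
Z remaining = 30.13 − 18.99 = 11.14 mol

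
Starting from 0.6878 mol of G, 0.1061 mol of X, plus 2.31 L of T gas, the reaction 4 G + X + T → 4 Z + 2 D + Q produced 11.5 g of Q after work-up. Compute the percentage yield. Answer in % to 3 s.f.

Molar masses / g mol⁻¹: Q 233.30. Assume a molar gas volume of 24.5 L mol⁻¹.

n(G) = 0.6878 mol
n(X) = 0.1061 mol
n(T) = 2.310 / 24.5 = 0.09429 mol
n/ν for G = 0.6878/4 = 0.1720
n/ν for X = 0.1061/1 = 0.1061
n/ν for T = 0.09429/1 = 0.09429
Smallest n/ν is T → limiting reagent.
theoretical n(Q) = (1/1) × 0.09429 = 0.09429 mol → 22.00 g
% yield = 11.5 / 22.00 × 100 = 52.27 %

52.3 %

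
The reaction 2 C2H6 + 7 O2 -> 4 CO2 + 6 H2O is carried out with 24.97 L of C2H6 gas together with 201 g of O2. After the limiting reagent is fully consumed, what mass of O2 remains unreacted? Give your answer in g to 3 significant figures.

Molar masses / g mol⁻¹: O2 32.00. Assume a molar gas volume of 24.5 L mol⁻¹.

86.9 g

n(C2H6) = 24.97 / 24.5 = 1.019 mol
n(O2) = 201.0 / 32.00 = 6.281 mol
n/ν for C2H6 = 1.019/2 = 0.5095
n/ν for O2 = 6.281/7 = 0.8973
Smallest n/ν is C2H6 → limiting reagent.
O2 consumed = (7/2) × 1.019 = 3.567 mol
O2 remaining = 6.281 − 3.567 = 2.714 mol
mass = 2.714 × 32.00 = 86.85 g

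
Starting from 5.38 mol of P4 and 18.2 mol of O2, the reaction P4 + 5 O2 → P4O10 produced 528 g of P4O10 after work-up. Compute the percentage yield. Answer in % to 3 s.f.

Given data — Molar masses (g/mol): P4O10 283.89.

51.1 %

n(P4) = 5.380 mol
n(O2) = 18.20 mol
n/ν for P4 = 5.380/1 = 5.380
n/ν for O2 = 18.20/5 = 3.640
Smallest n/ν is O2 → limiting reagent.
theoretical n(P4O10) = (1/5) × 18.20 = 3.640 mol → 1033 g
% yield = 528 / 1033 × 100 = 51.11 %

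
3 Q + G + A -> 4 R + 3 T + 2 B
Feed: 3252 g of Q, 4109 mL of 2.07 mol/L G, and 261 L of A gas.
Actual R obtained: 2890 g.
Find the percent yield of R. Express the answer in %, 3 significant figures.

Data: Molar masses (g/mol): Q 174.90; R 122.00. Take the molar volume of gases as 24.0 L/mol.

n(Q) = 3252 / 174.90 = 18.59 mol
n(G) = 2.07 × 4109/1000 = 8.506 mol
n(A) = 261.0 / 24.0 = 10.88 mol
n/ν for Q = 18.59/3 = 6.197
n/ν for G = 8.506/1 = 8.506
n/ν for A = 10.88/1 = 10.88
Smallest n/ν is Q → limiting reagent.
theoretical n(R) = (4/3) × 18.59 = 24.79 mol → 3024 g
% yield = 2890 / 3024 × 100 = 95.57 %

95.6 %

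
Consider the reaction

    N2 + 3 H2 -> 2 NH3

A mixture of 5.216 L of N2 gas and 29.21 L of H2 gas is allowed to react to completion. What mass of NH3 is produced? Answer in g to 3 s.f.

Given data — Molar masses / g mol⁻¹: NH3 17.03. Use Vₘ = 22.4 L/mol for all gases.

7.93 g

n(N2) = 5.216 / 22.4 = 0.2329 mol
n(H2) = 29.21 / 22.4 = 1.304 mol
n/ν for N2 = 0.2329/1 = 0.2329
n/ν for H2 = 1.304/3 = 0.4347
Smallest n/ν is N2 → limiting reagent.
n(NH3) = (2/1) × 0.2329 = 0.4658 mol
mass = 0.4658 × 17.03 = 7.933 g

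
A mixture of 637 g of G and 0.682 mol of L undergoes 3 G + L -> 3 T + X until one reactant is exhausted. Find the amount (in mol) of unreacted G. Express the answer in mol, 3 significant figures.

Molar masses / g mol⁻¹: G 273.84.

n(G) = 637.0 / 273.84 = 2.326 mol
n(L) = 0.6820 mol
n/ν for G = 2.326/3 = 0.7753
n/ν for L = 0.6820/1 = 0.6820
Smallest n/ν is L → limiting reagent.
G consumed = (3/1) × 0.6820 = 2.046 mol
G remaining = 2.326 − 2.046 = 0.2800 mol

0.280 mol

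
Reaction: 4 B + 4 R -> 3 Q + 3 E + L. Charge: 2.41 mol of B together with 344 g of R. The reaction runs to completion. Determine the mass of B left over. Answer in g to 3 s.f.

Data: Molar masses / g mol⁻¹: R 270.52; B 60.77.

n(B) = 2.410 mol
n(R) = 344.0 / 270.52 = 1.272 mol
n/ν for B = 2.410/4 = 0.6025
n/ν for R = 1.272/4 = 0.3180
Smallest n/ν is R → limiting reagent.
B consumed = (4/4) × 1.272 = 1.272 mol
B remaining = 2.410 − 1.272 = 1.138 mol
mass = 1.138 × 60.77 = 69.16 g

69.2 g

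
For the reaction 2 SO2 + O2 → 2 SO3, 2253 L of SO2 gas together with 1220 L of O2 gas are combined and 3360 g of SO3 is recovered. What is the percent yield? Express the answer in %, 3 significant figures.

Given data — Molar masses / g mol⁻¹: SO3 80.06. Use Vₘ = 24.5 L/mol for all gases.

45.6 %

n(SO2) = 2253 / 24.5 = 91.96 mol
n(O2) = 1220 / 24.5 = 49.80 mol
n/ν for SO2 = 91.96/2 = 45.98
n/ν for O2 = 49.80/1 = 49.80
Smallest n/ν is SO2 → limiting reagent.
theoretical n(SO3) = (2/2) × 91.96 = 91.96 mol → 7362 g
% yield = 3360 / 7362 × 100 = 45.64 %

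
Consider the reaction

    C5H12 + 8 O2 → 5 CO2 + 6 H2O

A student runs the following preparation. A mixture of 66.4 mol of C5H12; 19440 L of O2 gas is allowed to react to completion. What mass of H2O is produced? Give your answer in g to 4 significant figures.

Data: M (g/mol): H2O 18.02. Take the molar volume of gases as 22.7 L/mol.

n(C5H12) = 66.40 mol
n(O2) = 19440 / 22.7 = 856.4 mol
n/ν for C5H12 = 66.40/1 = 66.40
n/ν for O2 = 856.4/8 = 107.1
Smallest n/ν is C5H12 → limiting reagent.
n(H2O) = (6/1) × 66.40 = 398.4 mol
mass = 398.4 × 18.02 = 7179 g

7179 g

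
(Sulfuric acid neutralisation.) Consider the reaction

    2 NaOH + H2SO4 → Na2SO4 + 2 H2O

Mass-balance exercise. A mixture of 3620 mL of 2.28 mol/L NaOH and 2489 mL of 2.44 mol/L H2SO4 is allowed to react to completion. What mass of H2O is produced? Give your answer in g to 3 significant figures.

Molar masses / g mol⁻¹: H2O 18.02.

n(NaOH) = 2.28 × 3620/1000 = 8.254 mol
n(H2SO4) = 2.44 × 2489/1000 = 6.073 mol
n/ν → NaOH: 4.127, H2SO4: 6.073; NaOH is limiting.
n(H2O) = (2/2) × 8.254 = 8.254 mol
mass = 8.254 × 18.02 = 148.7 g

149 g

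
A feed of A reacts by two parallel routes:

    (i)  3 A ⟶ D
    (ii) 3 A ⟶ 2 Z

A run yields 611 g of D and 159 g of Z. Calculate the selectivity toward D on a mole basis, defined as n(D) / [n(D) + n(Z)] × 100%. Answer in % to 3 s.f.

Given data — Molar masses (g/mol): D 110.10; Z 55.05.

n(D) = 611 / 110.10 = 5.550 mol
n(Z) = 159 / 55.05 = 2.888 mol
selectivity = 5.550/(5.550+2.888) × 100 = 65.77 %

65.8 %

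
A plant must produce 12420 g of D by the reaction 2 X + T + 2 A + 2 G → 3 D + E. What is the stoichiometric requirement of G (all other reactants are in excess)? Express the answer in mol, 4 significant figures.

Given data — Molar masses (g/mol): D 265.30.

n(D) = 12420 / 265.30 = 46.81 mol
n(G) = (2/3) × 46.81 = 31.21 mol

31.21 mol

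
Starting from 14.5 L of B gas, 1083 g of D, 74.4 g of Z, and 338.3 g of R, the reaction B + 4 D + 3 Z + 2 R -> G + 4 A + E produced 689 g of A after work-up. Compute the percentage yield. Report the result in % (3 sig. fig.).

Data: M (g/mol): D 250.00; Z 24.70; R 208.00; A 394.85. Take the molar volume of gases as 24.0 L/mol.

n(B) = 14.50 / 24.0 = 0.6042 mol
n(D) = 1083 / 250.00 = 4.332 mol
n(Z) = 74.40 / 24.70 = 3.012 mol
n(R) = 338.3 / 208.00 = 1.626 mol
n/ν for B = 0.6042/1 = 0.6042
n/ν for D = 4.332/4 = 1.083
n/ν for Z = 3.012/3 = 1.004
n/ν for R = 1.626/2 = 0.8130
Smallest n/ν is B → limiting reagent.
theoretical n(A) = (4/1) × 0.6042 = 2.417 mol → 954.4 g
% yield = 689 / 954.4 × 100 = 72.19 %

72.2 %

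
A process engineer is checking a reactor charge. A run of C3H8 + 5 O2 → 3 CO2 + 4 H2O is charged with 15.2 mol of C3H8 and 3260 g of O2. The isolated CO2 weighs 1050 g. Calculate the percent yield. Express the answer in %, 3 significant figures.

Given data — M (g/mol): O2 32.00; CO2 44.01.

n(C3H8) = 15.20 mol
n(O2) = 3260 / 32.00 = 101.9 mol
n/ν for C3H8 = 15.20/1 = 15.20
n/ν for O2 = 101.9/5 = 20.38
Smallest n/ν is C3H8 → limiting reagent.
theoretical n(CO2) = (3/1) × 15.20 = 45.60 mol → 2007 g
% yield = 1050 / 2007 × 100 = 52.32 %

52.3 %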